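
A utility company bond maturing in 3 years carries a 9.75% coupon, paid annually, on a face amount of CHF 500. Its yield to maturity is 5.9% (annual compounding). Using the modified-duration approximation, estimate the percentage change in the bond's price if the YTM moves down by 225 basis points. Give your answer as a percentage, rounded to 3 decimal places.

+5.852%

Periodic yield y = 0.059. Modified duration first:
  t   CF        PV=CF/(1+0.059)^t    t·PV
  1        48.75        46.0340        46.0340
  2        48.75        43.4693        86.9386
  3       548.75       462.0475     1,386.1426
  Σ                    551.5508     1,519.1152
P = 551.5508; D_Mac = 2.75426 yrs; D_mod = 2.75426/(1+0.059) = 2.60081 yrs.
ΔP/P ≈ -D_mod · Δy = -2.60081 × (-0.0225) = +0.058518 = +5.8518%.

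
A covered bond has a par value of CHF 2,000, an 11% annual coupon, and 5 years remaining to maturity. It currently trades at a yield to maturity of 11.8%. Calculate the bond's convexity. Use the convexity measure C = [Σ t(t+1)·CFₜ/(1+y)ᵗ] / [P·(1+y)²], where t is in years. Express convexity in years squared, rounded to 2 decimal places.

18.24

With y = 0.118:
  t   CF        PV=CF/(1+0.118)^t    t·PV        t(t+1)·PV
  1       220.00       196.7800       196.7800         393.5599
  2       220.00       176.0107       352.0214       1,056.0642
  3       220.00       157.4335       472.3006       1,889.2025
  4       220.00       140.8171       563.2685       2,816.3425
  5     2,220.00     1,270.9953     6,354.9767      38,129.8601
  Σ                  1,942.0367     7,939.3472      44,285.0292
P = 1,942.0367.
Convexity = Σ t(t+1)·PV / [P·(1+y)²] = 44,285.0292 / (1,942.0367 × 1.249924) = 18.24383.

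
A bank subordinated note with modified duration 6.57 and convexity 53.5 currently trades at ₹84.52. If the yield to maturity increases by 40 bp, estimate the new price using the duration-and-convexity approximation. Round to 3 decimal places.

Duration effect: -D_mod·Δy = -6.57 × (+0.004) = -0.026280
Convexity effect: ½·C·(Δy)² = 0.5 × 53.5 × (0.004)² = +0.0004280
ΔP/P ≈ -0.026280 + 0.0004280 = -0.025852
New price ≈ 84.52 × (1 - 0.025852) = 82.33498896.

₹82.335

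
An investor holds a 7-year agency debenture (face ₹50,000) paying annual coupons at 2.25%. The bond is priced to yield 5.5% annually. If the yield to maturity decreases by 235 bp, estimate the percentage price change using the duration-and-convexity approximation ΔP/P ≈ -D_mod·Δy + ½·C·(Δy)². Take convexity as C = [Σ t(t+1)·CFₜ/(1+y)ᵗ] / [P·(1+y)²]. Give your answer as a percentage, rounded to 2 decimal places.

+15.73%

With y = 0.055:
  t   CF        PV=CF/(1+0.055)^t    t·PV        t(t+1)·PV
  1     1,125.00     1,066.3507     1,066.3507       2,132.7014
  2     1,125.00     1,010.7590     2,021.5179       6,064.5538
  3     1,125.00       958.0654     2,874.1961      11,496.7845
  4     1,125.00       908.1188     3,632.4753      18,162.3767
  5     1,125.00       860.7761     4,303.8807      25,823.2844
  6     1,125.00       815.9016     4,895.4094      34,267.8656
  7    51,125.00    35,145.2068   246,016.4479   1,968,131.5829
  Σ                 40,765.1784   264,810.2781   2,066,079.1494
P = 40,765.1784; D_Mac = 6.49599 yrs; D_mod = 6.15734 yrs; C = 45.53577.
Duration effect: -6.15734 × (-0.0235) = +0.144697
Convexity effect: 0.5 × 45.53577 × (-0.0235)² = +0.0125736
ΔP/P ≈ +0.144697 + 0.0125736 = +0.157271 = +15.7271%.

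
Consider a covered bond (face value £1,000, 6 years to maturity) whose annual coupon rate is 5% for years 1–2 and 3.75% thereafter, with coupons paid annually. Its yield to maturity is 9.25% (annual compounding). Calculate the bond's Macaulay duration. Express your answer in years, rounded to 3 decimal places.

Periodic yield y = 0.0925. Discount each cash flow and weight by its year:
  t   CF        PV=CF/(1+0.0925)^t    t·PV
  1        50.00        45.7666        45.7666
  2        50.00        41.8916        83.7832
  3        37.50        28.7585        86.2756
  4        37.50        26.3236       105.2944
  5        37.50        24.0948       120.4742
  6     1,037.50       610.1821     3,661.0923
  Σ                    777.0173     4,102.6864
Price P = Σ PV = 777.0173.
Macaulay duration = Σ(t·PV) / P = 4,102.6864 / 777.0173 = 5.28005 years.

5.280 years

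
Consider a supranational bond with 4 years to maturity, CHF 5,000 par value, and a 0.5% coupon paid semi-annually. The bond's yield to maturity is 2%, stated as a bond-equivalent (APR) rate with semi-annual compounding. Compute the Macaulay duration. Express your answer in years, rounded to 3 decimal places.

3.964 years

Periodic yield y = 0.01. Discount each cash flow and weight by its period:
  t   CF        PV=CF/(1+0.01)^t    t·PV
  1        12.50        12.3762        12.3762
  2        12.50        12.2537        24.5074
  3        12.50        12.1324        36.3971
  4        12.50        12.0123        48.0490
  5        12.50        11.8933        59.4666
  6        12.50        11.7756        70.6534
  7        12.50        11.6590        81.6128
  8     5,012.50     4,628.9597    37,031.6772
  Σ                  4,713.0621    37,364.7398
Price P = Σ PV = 4,713.0621.
Macaulay duration = Σ(t·PV) / P = 37,364.7398 / 4,713.0621 = 7.92791 half-year periods.
In years: 7.92791 / 2 = 3.96396 years.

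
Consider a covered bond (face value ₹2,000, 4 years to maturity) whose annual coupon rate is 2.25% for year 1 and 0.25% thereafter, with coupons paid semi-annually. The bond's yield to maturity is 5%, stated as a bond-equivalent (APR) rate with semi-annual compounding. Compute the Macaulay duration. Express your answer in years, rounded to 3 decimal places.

Periodic yield y = 0.025. Discount each cash flow and weight by its period:
  t   CF        PV=CF/(1+0.025)^t    t·PV
  1        22.50        21.9512        21.9512
  2        22.50        21.4158        42.8316
  3         2.50         2.3215         6.9645
  4         2.50         2.2649         9.0595
  5         2.50         2.2096        11.0482
  6         2.50         2.1557        12.9345
  7         2.50         2.1032        14.7221
  8     2,002.50     1,643.5450    13,148.3601
  Σ                  1,697.9670    13,267.8717
Price P = Σ PV = 1,697.9670.
Macaulay duration = Σ(t·PV) / P = 13,267.8717 / 1,697.9670 = 7.81398 half-year periods.
In years: 7.81398 / 2 = 3.90699 years.

3.907 years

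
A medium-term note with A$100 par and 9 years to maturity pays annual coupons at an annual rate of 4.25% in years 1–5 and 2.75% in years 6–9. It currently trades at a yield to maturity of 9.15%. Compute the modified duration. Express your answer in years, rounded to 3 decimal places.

6.744 years

Periodic yield y = 0.0915. First find Macaulay duration:
  t   CF        PV=CF/(1+0.0915)^t    t·PV
  1         4.25         3.8937         3.8937
  2         4.25         3.5673         7.1346
  3         4.25         3.2683         9.8048
  4         4.25         2.9943        11.9772
  5         4.25         2.7433        13.7164
  6         2.75         1.6263         9.7576
  7         2.75         1.4899        10.4295
  8         2.75         1.3650        10.9203
  9       102.75        46.7270       420.5433
  Σ                     67.6751       498.1773
P = 67.6751; Macaulay duration = 498.1773 / 67.6751 = 7.36131 years.
Modified duration = D_Mac / (1 + y) = 7.36131 / 1.0915 = 6.74421 years.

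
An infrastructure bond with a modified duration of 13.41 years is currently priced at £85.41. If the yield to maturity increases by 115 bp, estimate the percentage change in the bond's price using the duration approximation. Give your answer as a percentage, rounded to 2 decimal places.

-15.42%

Duration approximation: ΔP/P ≈ -D_mod · Δy = -13.41 × (+0.0115) = -0.154215.
As a percentage: -15.4215%.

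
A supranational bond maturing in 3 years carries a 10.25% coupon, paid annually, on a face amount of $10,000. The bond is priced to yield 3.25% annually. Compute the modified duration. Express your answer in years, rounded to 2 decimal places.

2.67 years

Periodic yield y = 0.0325. First find Macaulay duration:
  t   CF        PV=CF/(1+0.0325)^t    t·PV
  1     1,025.00       992.7361       992.7361
  2     1,025.00       961.4877     1,922.9755
  3    11,025.00    10,016.3252    30,048.9757
  Σ                 11,970.5490    32,964.6872
P = 11,970.5490; Macaulay duration = 32,964.6872 / 11,970.5490 = 2.75382 years.
Modified duration = D_Mac / (1 + y) = 2.75382 / 1.0325 = 2.66713 years.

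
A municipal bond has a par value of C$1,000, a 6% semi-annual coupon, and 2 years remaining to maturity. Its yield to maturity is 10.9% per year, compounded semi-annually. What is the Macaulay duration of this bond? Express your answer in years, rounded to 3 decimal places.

Periodic yield y = 0.0545. Discount each cash flow and weight by its period:
  t   CF        PV=CF/(1+0.0545)^t    t·PV
  1        30.00        28.4495        28.4495
  2        30.00        26.9791        53.9583
  3        30.00        25.5848        76.7543
  4     1,030.00       833.0113     3,332.0452
  Σ                    914.0247     3,491.2073
Price P = Σ PV = 914.0247.
Macaulay duration = Σ(t·PV) / P = 3,491.2073 / 914.0247 = 3.81960 half-year periods.
In years: 3.81960 / 2 = 1.90980 years.

1.910 years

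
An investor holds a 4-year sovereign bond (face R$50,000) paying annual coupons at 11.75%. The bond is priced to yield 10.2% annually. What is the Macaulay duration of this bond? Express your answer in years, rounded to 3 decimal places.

3.427 years

Periodic yield y = 0.102. Discount each cash flow and weight by its year:
  t   CF        PV=CF/(1+0.102)^t    t·PV
  1     5,875.00     5,331.2160     5,331.2160
  2     5,875.00     4,837.7640     9,675.5281
  3     5,875.00     4,389.9855    13,169.9565
  4    55,875.00    37,887.0820   151,548.3281
  Σ                 52,446.0475   179,725.0287
Price P = Σ PV = 52,446.0475.
Macaulay duration = Σ(t·PV) / P = 179,725.0287 / 52,446.0475 = 3.42686 years.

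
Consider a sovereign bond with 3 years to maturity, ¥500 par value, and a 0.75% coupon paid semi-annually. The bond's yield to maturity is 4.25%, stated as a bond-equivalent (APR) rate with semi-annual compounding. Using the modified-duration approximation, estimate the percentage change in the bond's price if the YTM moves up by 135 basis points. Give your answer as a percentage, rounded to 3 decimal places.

Periodic yield y = 0.02125. Modified duration first:
  t   CF        PV=CF/(1+0.02125)^t    t·PV
  1        1.875         1.8360         1.8360
  2        1.875         1.7978         3.5956
  3        1.875         1.7604         5.2811
  4        1.875         1.7237         6.8950
  5        1.875         1.6879         8.4394
  6      501.875       442.3878     2,654.3268
  Σ                    451.1936     2,680.3739
P = 451.1936; D_Mac = 5.94063 half-year periods = 2.97031 yrs; D_mod = 2.97031/(1+0.02125) = 2.90851 yrs.
ΔP/P ≈ -D_mod · Δy = -2.90851 × (+0.0135) = -0.039265 = -3.9265%.

-3.926%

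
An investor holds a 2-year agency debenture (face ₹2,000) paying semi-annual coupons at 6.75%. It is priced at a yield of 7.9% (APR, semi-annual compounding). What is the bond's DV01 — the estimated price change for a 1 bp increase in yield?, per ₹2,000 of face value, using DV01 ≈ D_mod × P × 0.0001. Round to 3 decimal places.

₹0.358

Periodic yield y = 0.0395.
  t   CF        PV=CF/(1+0.0395)^t    t·PV
  1        67.50        64.9351        64.9351
  2        67.50        62.4676       124.9352
  3        67.50        60.0939       180.2817
  4     2,067.50     1,770.7104     7,082.8417
  Σ                  1,958.2070     7,452.9936
P = 1,958.2070; D_Mac = 3.80603 half-year periods = 1.90301 yrs; D_mod = 1.83070 yrs.
DV01 ≈ 1.83070 × 1,958.2070 × 0.0001 = 0.358489.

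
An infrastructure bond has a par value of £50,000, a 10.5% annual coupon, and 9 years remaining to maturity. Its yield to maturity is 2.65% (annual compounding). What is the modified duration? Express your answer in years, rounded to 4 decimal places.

6.6833 years

Periodic yield y = 0.0265. First find Macaulay duration:
  t   CF        PV=CF/(1+0.0265)^t    t·PV
  1     5,250.00     5,114.4666     5,114.4666
  2     5,250.00     4,982.4322     9,964.8644
  3     5,250.00     4,853.8063    14,561.4189
  4     5,250.00     4,728.5010    18,914.0041
  5     5,250.00     4,606.4306    23,032.1531
  6     5,250.00     4,487.5116    26,925.0694
  7     5,250.00     4,371.6625    30,601.6376
  8     5,250.00     4,258.8042    34,070.4336
  9    55,250.00    43,661.8063   392,956.2570
  Σ                 81,065.4214   556,140.3049
P = 81,065.4214; Macaulay duration = 556,140.3049 / 81,065.4214 = 6.86039 years.
Modified duration = D_Mac / (1 + y) = 6.86039 / 1.0265 = 6.68328 years.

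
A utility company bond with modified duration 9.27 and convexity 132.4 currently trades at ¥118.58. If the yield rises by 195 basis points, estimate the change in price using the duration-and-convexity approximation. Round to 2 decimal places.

Duration effect: -D_mod·Δy = -9.27 × (+0.0195) = -0.180765
Convexity effect: ½·C·(Δy)² = 0.5 × 132.4 × (0.0195)² = +0.02517255
ΔP/P ≈ -0.180765 + 0.02517255 = -0.15559245
ΔP ≈ 118.58 × (-0.15559245) = -18.450152721.

-¥18.45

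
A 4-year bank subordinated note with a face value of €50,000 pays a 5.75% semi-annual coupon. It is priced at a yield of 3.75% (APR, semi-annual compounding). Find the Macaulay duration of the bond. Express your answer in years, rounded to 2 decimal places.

3.65 years

Periodic yield y = 0.01875. Discount each cash flow and weight by its period:
  t   CF        PV=CF/(1+0.01875)^t    t·PV
  1     1,437.50     1,411.0429     1,411.0429
  2     1,437.50     1,385.0728     2,770.1457
  3     1,437.50     1,359.5807     4,078.7421
  4     1,437.50     1,334.5577     5,338.2309
  5     1,437.50     1,309.9953     6,549.9766
  6     1,437.50     1,285.8850     7,715.3099
  7     1,437.50     1,262.2184     8,835.5287
  8    51,437.50    44,334.2002   354,673.6020
  Σ                 53,682.5531   391,372.5788
Price P = Σ PV = 53,682.5531.
Macaulay duration = Σ(t·PV) / P = 391,372.5788 / 53,682.5531 = 7.29050 half-year periods.
In years: 7.29050 / 2 = 3.64525 years.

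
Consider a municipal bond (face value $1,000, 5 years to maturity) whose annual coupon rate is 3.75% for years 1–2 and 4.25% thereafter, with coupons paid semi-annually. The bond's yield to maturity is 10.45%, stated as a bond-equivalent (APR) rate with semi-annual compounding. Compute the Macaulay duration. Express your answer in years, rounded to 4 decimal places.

Periodic yield y = 0.05225. Discount each cash flow and weight by its period:
  t   CF        PV=CF/(1+0.05225)^t    t·PV
  1        18.75        17.8190        17.8190
  2        18.75        16.9342        33.8683
  3        18.75        16.0933        48.2798
  4        18.75        15.2942        61.1766
  5        21.25        16.4727        82.3634
  6        21.25        15.6547        93.9283
  7        21.25        14.8774       104.1416
  8        21.25        14.1386       113.1091
  9        21.25        13.4366       120.9292
  10    1,021.25       613.6811     6,136.8107
  Σ                    754.4016     6,812.4260
Price P = Σ PV = 754.4016.
Macaulay duration = Σ(t·PV) / P = 6,812.4260 / 754.4016 = 9.03024 half-year periods.
In years: 9.03024 / 2 = 4.51512 years.

4.5151 years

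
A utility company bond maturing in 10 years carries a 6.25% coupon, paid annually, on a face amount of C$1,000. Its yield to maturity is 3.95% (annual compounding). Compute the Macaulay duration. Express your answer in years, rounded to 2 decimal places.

7.94 years

Periodic yield y = 0.0395. Discount each cash flow and weight by its year:
  t   CF        PV=CF/(1+0.0395)^t    t·PV
  1        62.50        60.1251        60.1251
  2        62.50        57.8404       115.6807
  3        62.50        55.6425       166.9275
  4        62.50        53.5281       214.1125
  5        62.50        51.4941       257.4705
  6        62.50        49.5374       297.2243
  7        62.50        47.6550       333.5851
  8        62.50        45.8442       366.7533
  9        62.50        44.1021       396.9192
  10    1,062.50       721.2470     7,212.4697
  Σ                  1,187.0158     9,421.2679
Price P = Σ PV = 1,187.0158.
Macaulay duration = Σ(t·PV) / P = 9,421.2679 / 1,187.0158 = 7.93694 years.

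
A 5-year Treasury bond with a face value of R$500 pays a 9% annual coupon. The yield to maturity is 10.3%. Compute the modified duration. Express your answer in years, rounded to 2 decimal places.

Periodic yield y = 0.103. First find Macaulay duration:
  t   CF        PV=CF/(1+0.103)^t    t·PV
  1        45.00        40.7978        40.7978
  2        45.00        36.9881        73.9761
  3        45.00        33.5340       100.6021
  4        45.00        30.4026       121.6103
  5       545.00       333.8251     1,669.1253
  Σ                    475.5476     2,006.1117
P = 475.5476; Macaulay duration = 2,006.1117 / 475.5476 = 4.21853 years.
Modified duration = D_Mac / (1 + y) = 4.21853 / 1.103 = 3.82460 years.

3.82 years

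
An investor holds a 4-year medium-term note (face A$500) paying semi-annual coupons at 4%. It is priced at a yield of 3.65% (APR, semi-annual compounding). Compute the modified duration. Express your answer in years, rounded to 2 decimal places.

Periodic yield y = 0.01825. First find Macaulay duration:
  t   CF        PV=CF/(1+0.01825)^t    t·PV
  1        10.00         9.8208         9.8208
  2        10.00         9.6448        19.2895
  3        10.00         9.4719        28.4157
  4        10.00         9.3021        37.2085
  5        10.00         9.1354        45.6770
  6        10.00         8.9717        53.8300
  7        10.00         8.8109        61.6761
  8       510.00       441.3009     3,530.4073
  Σ                    506.4584     3,786.3250
P = 506.4584; Macaulay duration = 3,786.3250 / 506.4584 = 7.47608 half-year periods = 3.73804 years.
Modified duration = D_Mac / (1 + y) = 3.73804 / 1.01825 = 3.67104 years.

3.67 years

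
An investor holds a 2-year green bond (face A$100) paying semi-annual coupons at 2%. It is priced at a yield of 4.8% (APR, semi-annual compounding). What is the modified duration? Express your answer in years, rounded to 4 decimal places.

Periodic yield y = 0.024. First find Macaulay duration:
  t   CF        PV=CF/(1+0.024)^t    t·PV
  1         1.00         0.9766         0.9766
  2         1.00         0.9537         1.9073
  3         1.00         0.9313         2.7940
  4       101.00        91.8590       367.4359
  Σ                     94.7205       373.1137
P = 94.7205; Macaulay duration = 373.1137 / 94.7205 = 3.93910 half-year periods = 1.96955 years.
Modified duration = D_Mac / (1 + y) = 1.96955 / 1.024 = 1.92339 years.

1.9234 years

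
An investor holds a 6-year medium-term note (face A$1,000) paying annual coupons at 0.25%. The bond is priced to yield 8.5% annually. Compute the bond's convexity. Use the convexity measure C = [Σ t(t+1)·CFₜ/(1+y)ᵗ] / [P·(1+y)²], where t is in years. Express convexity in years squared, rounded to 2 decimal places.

With y = 0.085:
  t   CF        PV=CF/(1+0.085)^t    t·PV        t(t+1)·PV
  1         2.50         2.3041         2.3041           4.6083
  2         2.50         2.1236         4.2473          12.7418
  3         2.50         1.9573         5.8718          23.4872
  4         2.50         1.8039         7.2157          36.0787
  5         2.50         1.6626         8.3131          49.8784
  6     1,002.50       614.4775     3,686.8647      25,808.0530
  Σ                    624.3291     3,714.8168      25,934.8475
P = 624.3291.
Convexity = Σ t(t+1)·PV / [P·(1+y)²] = 25,934.8475 / (624.3291 × 1.177225) = 35.28667.

35.29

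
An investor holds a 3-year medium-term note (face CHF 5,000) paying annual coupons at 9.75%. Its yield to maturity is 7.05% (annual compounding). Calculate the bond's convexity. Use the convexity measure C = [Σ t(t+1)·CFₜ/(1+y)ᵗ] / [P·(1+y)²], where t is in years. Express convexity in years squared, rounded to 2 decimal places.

9.31

With y = 0.0705:
  t   CF        PV=CF/(1+0.0705)^t    t·PV        t(t+1)·PV
  1       487.50       455.3947       455.3947         910.7894
  2       487.50       425.4037       850.8074       2,552.4223
  3     5,487.50     4,473.1609    13,419.4826      53,677.9306
  Σ                  5,353.9593    14,725.6847      57,141.1422
P = 5,353.9593.
Convexity = Σ t(t+1)·PV / [P·(1+y)²] = 57,141.1422 / (5,353.9593 × 1.145970) = 9.31323.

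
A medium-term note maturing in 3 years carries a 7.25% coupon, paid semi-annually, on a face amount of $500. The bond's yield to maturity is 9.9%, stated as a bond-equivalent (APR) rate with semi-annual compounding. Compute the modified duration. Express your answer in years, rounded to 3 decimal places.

2.610 years

Periodic yield y = 0.0495. First find Macaulay duration:
  t   CF        PV=CF/(1+0.0495)^t    t·PV
  1       18.125        17.2701        17.2701
  2       18.125        16.4556        32.9112
  3       18.125        15.6794        47.0383
  4       18.125        14.9399        59.7597
  5       18.125        14.2353        71.1764
  6      518.125       387.7394     2,326.4362
  Σ                    466.3197     2,554.5918
P = 466.3197; Macaulay duration = 2,554.5918 / 466.3197 = 5.47820 half-year periods = 2.73910 years.
Modified duration = D_Mac / (1 + y) = 2.73910 / 1.0495 = 2.60991 years.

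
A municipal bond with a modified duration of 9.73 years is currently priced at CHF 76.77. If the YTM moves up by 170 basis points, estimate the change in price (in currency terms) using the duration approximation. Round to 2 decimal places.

-CHF 12.70

Duration approximation: ΔP/P ≈ -D_mod · Δy = -9.73 × (+0.017) = -0.165410.
ΔP ≈ 76.77 × (-0.165410) = -12.6985257.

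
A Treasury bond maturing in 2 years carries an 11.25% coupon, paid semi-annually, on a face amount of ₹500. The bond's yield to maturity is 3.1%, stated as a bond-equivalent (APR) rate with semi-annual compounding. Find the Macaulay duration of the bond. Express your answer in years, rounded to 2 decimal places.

1.86 years

Periodic yield y = 0.0155. Discount each cash flow and weight by its period:
  t   CF        PV=CF/(1+0.0155)^t    t·PV
  1       28.125        27.6957        27.6957
  2       28.125        27.2730        54.5460
  3       28.125        26.8567        80.5701
  4      528.125       496.6118     1,986.4471
  Σ                    578.4372     2,149.2589
Price P = Σ PV = 578.4372.
Macaulay duration = Σ(t·PV) / P = 2,149.2589 / 578.4372 = 3.71563 half-year periods.
In years: 3.71563 / 2 = 1.85782 years.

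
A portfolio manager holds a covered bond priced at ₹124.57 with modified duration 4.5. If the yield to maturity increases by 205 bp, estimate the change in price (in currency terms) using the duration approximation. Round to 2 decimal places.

Duration approximation: ΔP/P ≈ -D_mod · Δy = -4.5 × (+0.0205) = -0.092250.
ΔP ≈ 124.57 × (-0.092250) = -11.4915825.

-₹11.49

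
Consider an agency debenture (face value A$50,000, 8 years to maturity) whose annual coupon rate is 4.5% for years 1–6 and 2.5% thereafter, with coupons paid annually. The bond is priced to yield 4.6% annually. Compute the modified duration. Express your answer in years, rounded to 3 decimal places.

Periodic yield y = 0.046. First find Macaulay duration:
  t   CF        PV=CF/(1+0.046)^t    t·PV
  1     2,250.00     2,151.0516     2,151.0516
  2     2,250.00     2,056.4547     4,112.9094
  3     2,250.00     1,966.0179     5,898.0537
  4     2,250.00     1,879.5582     7,518.2328
  5     2,250.00     1,796.9008     8,984.5039
  6     2,250.00     1,717.8784    10,307.2702
  7     1,250.00       912.4062     6,386.8433
  8    51,250.00    35,763.5312   286,108.2497
  Σ                 48,243.7990   331,467.1146
P = 48,243.7990; Macaulay duration = 331,467.1146 / 48,243.7990 = 6.87067 years.
Modified duration = D_Mac / (1 + y) = 6.87067 / 1.046 = 6.56852 years.

6.569 years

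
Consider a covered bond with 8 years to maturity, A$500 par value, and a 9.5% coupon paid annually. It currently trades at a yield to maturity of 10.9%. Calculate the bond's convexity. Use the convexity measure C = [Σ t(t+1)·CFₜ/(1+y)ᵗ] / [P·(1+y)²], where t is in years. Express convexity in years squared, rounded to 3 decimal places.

With y = 0.109:
  t   CF        PV=CF/(1+0.109)^t    t·PV        t(t+1)·PV
  1        47.50        42.8314        42.8314          85.6628
  2        47.50        38.6216        77.2432         231.7297
  3        47.50        34.8256       104.4769         417.9075
  4        47.50        31.4027       125.6109         628.0546
  5        47.50        28.3163       141.5813         849.4878
  6        47.50        25.5331       153.1989       1,072.3921
  7        47.50        23.0236       161.1650       1,289.3203
  8       547.50       239.2940     1,914.3518      17,229.1658
  Σ                    463.8483     2,720.4594      21,803.7207
P = 463.8483.
Convexity = Σ t(t+1)·PV / [P·(1+y)²] = 21,803.7207 / (463.8483 × 1.229881) = 38.22007.

38.220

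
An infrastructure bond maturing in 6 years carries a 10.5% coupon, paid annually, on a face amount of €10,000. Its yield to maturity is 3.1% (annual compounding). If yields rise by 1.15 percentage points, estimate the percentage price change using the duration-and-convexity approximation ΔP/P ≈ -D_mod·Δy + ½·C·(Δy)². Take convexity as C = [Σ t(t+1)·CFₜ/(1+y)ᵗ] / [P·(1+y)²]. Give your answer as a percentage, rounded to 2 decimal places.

-5.32%

With y = 0.031:
  t   CF        PV=CF/(1+0.031)^t    t·PV        t(t+1)·PV
  1     1,050.00     1,018.4287     1,018.4287       2,036.8574
  2     1,050.00       987.8067     1,975.6134       5,926.8402
  3     1,050.00       958.1054     2,874.3163      11,497.2652
  4     1,050.00       929.2972     3,717.1889      18,585.9444
  5     1,050.00       901.3552     4,506.7760      27,040.6563
  6    11,050.00     9,200.4758    55,202.8547     386,419.9827
  Σ                 13,995.4691    69,295.1780     451,507.5462
P = 13,995.4691; D_Mac = 4.95126 yrs; D_mod = 4.80238 yrs; C = 30.35011.
Duration effect: -4.80238 × (+0.0115) = -0.055227
Convexity effect: 0.5 × 30.35011 × (0.0115)² = +0.0020069
ΔP/P ≈ -0.055227 + 0.0020069 = -0.053221 = -5.3221%.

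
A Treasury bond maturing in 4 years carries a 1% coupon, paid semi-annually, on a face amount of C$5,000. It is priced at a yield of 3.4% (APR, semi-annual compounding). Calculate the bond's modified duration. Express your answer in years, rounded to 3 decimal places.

Periodic yield y = 0.017. First find Macaulay duration:
  t   CF        PV=CF/(1+0.017)^t    t·PV
  1        25.00        24.5821        24.5821
  2        25.00        24.1712        48.3424
  3        25.00        23.7672        71.3015
  4        25.00        23.3699        93.4795
  5        25.00        22.9792       114.8961
  6        25.00        22.5951       135.5706
  7        25.00        22.2174       155.5218
  8     5,025.00     4,391.0506    35,128.4049
  Σ                  4,554.7326    35,772.0988
P = 4,554.7326; Macaulay duration = 35,772.0988 / 4,554.7326 = 7.85383 half-year periods = 3.92692 years.
Modified duration = D_Mac / (1 + y) = 3.92692 / 1.017 = 3.86127 years.

3.861 years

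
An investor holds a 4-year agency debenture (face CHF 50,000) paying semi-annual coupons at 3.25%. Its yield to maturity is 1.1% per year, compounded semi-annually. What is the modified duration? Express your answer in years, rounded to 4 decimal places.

3.7728 years

Periodic yield y = 0.0055. First find Macaulay duration:
  t   CF        PV=CF/(1+0.0055)^t    t·PV
  1       812.50       808.0557       808.0557
  2       812.50       803.6357     1,607.2714
  3       812.50       799.2399     2,397.7196
  4       812.50       794.8681     3,179.4724
  5       812.50       790.5202     3,952.6012
  6       812.50       786.1962     4,717.1770
  7       812.50       781.8957     5,473.2702
  8    50,812.50    48,631.0855   389,048.6839
  Σ                 54,195.4970   411,184.2514
P = 54,195.4970; Macaulay duration = 411,184.2514 / 54,195.4970 = 7.58706 half-year periods = 3.79353 years.
Modified duration = D_Mac / (1 + y) = 3.79353 / 1.0055 = 3.77278 years.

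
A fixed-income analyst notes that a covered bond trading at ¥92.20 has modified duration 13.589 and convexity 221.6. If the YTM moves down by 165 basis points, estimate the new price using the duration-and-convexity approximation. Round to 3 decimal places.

Duration effect: -D_mod·Δy = -13.589 × (-0.0165) = +0.2242185
Convexity effect: ½·C·(Δy)² = 0.5 × 221.6 × (-0.0165)² = +0.0301653
ΔP/P ≈ +0.2242185 + 0.0301653 = +0.2543838
New price ≈ 92.20 × (1 + 0.2543838) = 115.65418636.

¥115.654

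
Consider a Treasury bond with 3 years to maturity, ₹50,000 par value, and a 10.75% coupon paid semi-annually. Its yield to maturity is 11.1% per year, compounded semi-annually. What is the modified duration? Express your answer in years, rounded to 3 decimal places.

2.502 years

Periodic yield y = 0.0555. First find Macaulay duration:
  t   CF        PV=CF/(1+0.0555)^t    t·PV
  1     2,687.50     2,546.1866     2,546.1866
  2     2,687.50     2,412.3038     4,824.6076
  3     2,687.50     2,285.4607     6,856.3821
  4     2,687.50     2,165.2873     8,661.1491
  5     2,687.50     2,051.4328    10,257.1638
  6    52,687.50    38,102.9119   228,617.4711
  Σ                 49,563.5830   261,762.9603
P = 49,563.5830; Macaulay duration = 261,762.9603 / 49,563.5830 = 5.28136 half-year periods = 2.64068 years.
Modified duration = D_Mac / (1 + y) = 2.64068 / 1.0555 = 2.50183 years.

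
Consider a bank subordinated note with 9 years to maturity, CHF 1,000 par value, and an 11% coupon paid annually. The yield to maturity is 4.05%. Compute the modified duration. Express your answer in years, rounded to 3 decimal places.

Periodic yield y = 0.0405. First find Macaulay duration:
  t   CF        PV=CF/(1+0.0405)^t    t·PV
  1       110.00       105.7184       105.7184
  2       110.00       101.6035       203.2069
  3       110.00        97.6487       292.9461
  4       110.00        93.8479       375.3914
  5       110.00        90.1950       450.9748
  6       110.00        86.6842       520.1055
  7       110.00        83.3102       583.1713
  8       110.00        80.0675       640.5396
  9     1,110.00       776.5049     6,988.5444
  Σ                  1,515.5802    10,160.5984
P = 1,515.5802; Macaulay duration = 10,160.5984 / 1,515.5802 = 6.70410 years.
Modified duration = D_Mac / (1 + y) = 6.70410 / 1.0405 = 6.44315 years.

6.443 years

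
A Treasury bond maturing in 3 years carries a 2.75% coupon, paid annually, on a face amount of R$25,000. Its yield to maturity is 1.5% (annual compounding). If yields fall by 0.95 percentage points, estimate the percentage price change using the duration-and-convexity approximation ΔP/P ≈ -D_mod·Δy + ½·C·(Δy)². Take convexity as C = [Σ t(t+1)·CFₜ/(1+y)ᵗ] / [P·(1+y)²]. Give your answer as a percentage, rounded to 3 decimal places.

With y = 0.015:
  t   CF        PV=CF/(1+0.015)^t    t·PV        t(t+1)·PV
  1       687.50       677.3399       677.3399       1,354.6798
  2       687.50       667.3300     1,334.6599       4,003.9797
  3    25,687.50    24,565.3928    73,696.1783     294,784.7133
  Σ                 25,910.0626    75,708.1781     300,143.3728
P = 25,910.0626; D_Mac = 2.92196 yrs; D_mod = 2.87878 yrs; C = 11.24419.
Duration effect: -2.87878 × (-0.0095) = +0.027348
Convexity effect: 0.5 × 11.24419 × (-0.0095)² = +0.0005074
ΔP/P ≈ +0.027348 + 0.0005074 = +0.027856 = +2.7856%.

+2.786%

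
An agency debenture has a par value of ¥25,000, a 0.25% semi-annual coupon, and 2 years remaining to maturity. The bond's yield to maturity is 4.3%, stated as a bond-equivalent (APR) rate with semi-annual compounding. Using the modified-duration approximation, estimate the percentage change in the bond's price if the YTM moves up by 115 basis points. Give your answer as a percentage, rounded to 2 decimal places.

-2.25%

Periodic yield y = 0.0215. Modified duration first:
  t   CF        PV=CF/(1+0.0215)^t    t·PV
  1        31.25        30.5923        30.5923
  2        31.25        29.9484        59.8968
  3        31.25        29.3180        87.9541
  4    25,031.25    22,989.4750    91,957.9001
  Σ                 23,079.3337    92,136.3432
P = 23,079.3337; D_Mac = 3.99216 half-year periods = 1.99608 yrs; D_mod = 1.99608/(1+0.0215) = 1.95407 yrs.
ΔP/P ≈ -D_mod · Δy = -1.95407 × (+0.0115) = -0.022472 = -2.2472%.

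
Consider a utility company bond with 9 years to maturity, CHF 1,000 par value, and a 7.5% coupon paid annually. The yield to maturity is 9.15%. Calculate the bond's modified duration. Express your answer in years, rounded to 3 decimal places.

Periodic yield y = 0.0915. First find Macaulay duration:
  t   CF        PV=CF/(1+0.0915)^t    t·PV
  1        75.00        68.7128        68.7128
  2        75.00        62.9526       125.9052
  3        75.00        57.6753       173.0260
  4        75.00        52.8404       211.3617
  5        75.00        48.4108       242.0542
  6        75.00        44.3526       266.1154
  7        75.00        40.6345       284.4416
  8        75.00        37.2281       297.8251
  9     1,075.00       488.8716     4,399.8444
  Σ                    901.6788     6,069.2864
P = 901.6788; Macaulay duration = 6,069.2864 / 901.6788 = 6.73110 years.
Modified duration = D_Mac / (1 + y) = 6.73110 / 1.0915 = 6.16683 years.

6.167 years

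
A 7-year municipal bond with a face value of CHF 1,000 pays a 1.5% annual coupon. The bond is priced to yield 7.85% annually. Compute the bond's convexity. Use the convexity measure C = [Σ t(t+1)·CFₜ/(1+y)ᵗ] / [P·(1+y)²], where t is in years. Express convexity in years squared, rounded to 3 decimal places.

44.640

With y = 0.0785:
  t   CF        PV=CF/(1+0.0785)^t    t·PV        t(t+1)·PV
  1        15.00        13.9082        13.9082          27.8164
  2        15.00        12.8959        25.7918          77.3753
  3        15.00        11.9572        35.8717         143.4868
  4        15.00        11.0869        44.3477         221.7383
  5        15.00        10.2799        51.3997         308.3982
  6        15.00         9.5317        57.1902         400.3314
  7     1,015.00       598.0328     4,186.2295      33,489.8362
  Σ                    667.6927     4,414.7387      34,668.9825
P = 667.6927.
Convexity = Σ t(t+1)·PV / [P·(1+y)²] = 34,668.9825 / (667.6927 × 1.163162) = 44.64000.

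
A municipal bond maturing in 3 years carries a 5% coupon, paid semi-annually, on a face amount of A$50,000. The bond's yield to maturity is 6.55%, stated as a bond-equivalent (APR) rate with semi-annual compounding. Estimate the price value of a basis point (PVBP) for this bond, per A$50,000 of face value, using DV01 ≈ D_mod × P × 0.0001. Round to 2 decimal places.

A$13.08

Periodic yield y = 0.03275.
  t   CF        PV=CF/(1+0.03275)^t    t·PV
  1     1,250.00     1,210.3607     1,210.3607
  2     1,250.00     1,171.9784     2,343.9568
  3     1,250.00     1,134.8133     3,404.4398
  4     1,250.00     1,098.8267     4,395.3067
  5     1,250.00     1,063.9813     5,319.9065
  6    51,250.00    42,239.8773   253,439.2637
  Σ                 47,919.8376   270,113.2342
P = 47,919.8376; D_Mac = 5.63677 half-year periods = 2.81839 yrs; D_mod = 2.72901 yrs.
DV01 ≈ 2.72901 × 47,919.8376 × 0.0001 = 13.077378.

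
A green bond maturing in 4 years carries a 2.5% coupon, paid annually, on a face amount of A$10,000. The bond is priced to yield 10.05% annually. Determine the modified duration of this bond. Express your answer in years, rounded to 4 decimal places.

Periodic yield y = 0.1005. First find Macaulay duration:
  t   CF        PV=CF/(1+0.1005)^t    t·PV
  1       250.00       227.1695       227.1695
  2       250.00       206.4239       412.8477
  3       250.00       187.5728       562.7184
  4    10,250.00     6,988.1735    27,952.6939
  Σ                  7,609.3396    29,155.4295
P = 7,609.3396; Macaulay duration = 29,155.4295 / 7,609.3396 = 3.83153 years.
Modified duration = D_Mac / (1 + y) = 3.83153 / 1.1005 = 3.48163 years.

3.4816 years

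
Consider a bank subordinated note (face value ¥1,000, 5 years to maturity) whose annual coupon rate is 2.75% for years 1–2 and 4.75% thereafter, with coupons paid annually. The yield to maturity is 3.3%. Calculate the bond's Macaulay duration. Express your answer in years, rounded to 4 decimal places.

Periodic yield y = 0.033. Discount each cash flow and weight by its year:
  t   CF        PV=CF/(1+0.033)^t    t·PV
  1        27.50        26.6215        26.6215
  2        27.50        25.7710        51.5421
  3        47.50        43.0916       129.2748
  4        47.50        41.7150       166.8600
  5     1,047.50       890.5379     4,452.6897
  Σ                  1,027.7371     4,826.9881
Price P = Σ PV = 1,027.7371.
Macaulay duration = Σ(t·PV) / P = 4,826.9881 / 1,027.7371 = 4.69671 years.

4.6967 years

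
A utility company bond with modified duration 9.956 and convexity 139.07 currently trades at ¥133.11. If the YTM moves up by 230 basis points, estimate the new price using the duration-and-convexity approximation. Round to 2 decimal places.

Duration effect: -D_mod·Δy = -9.956 × (+0.023) = -0.228988
Convexity effect: ½·C·(Δy)² = 0.5 × 139.07 × (0.023)² = +0.036784015
ΔP/P ≈ -0.228988 + 0.036784015 = -0.192203985
New price ≈ 133.11 × (1 - 0.192203985) = 107.52572755665.

¥107.53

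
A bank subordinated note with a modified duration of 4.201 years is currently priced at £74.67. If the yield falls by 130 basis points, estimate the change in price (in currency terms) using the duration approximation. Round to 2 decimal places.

+£4.08

Duration approximation: ΔP/P ≈ -D_mod · Δy = -4.201 × (-0.013) = +0.054613.
ΔP ≈ 74.67 × (+0.054613) = +4.07795271.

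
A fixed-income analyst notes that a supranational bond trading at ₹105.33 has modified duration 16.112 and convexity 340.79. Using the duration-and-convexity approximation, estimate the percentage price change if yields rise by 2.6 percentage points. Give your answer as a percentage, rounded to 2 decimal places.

Duration effect: -D_mod·Δy = -16.112 × (+0.026) = -0.418912
Convexity effect: ½·C·(Δy)² = 0.5 × 340.79 × (0.026)² = +0.11518702
ΔP/P ≈ -0.418912 + 0.11518702 = -0.30372498
= -30.372498%.

-30.37%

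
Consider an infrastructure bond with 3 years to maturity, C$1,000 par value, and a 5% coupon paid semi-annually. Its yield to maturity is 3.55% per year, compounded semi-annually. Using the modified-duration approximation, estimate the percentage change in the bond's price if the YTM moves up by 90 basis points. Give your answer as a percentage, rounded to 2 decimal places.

-2.50%

Periodic yield y = 0.01775. Modified duration first:
  t   CF        PV=CF/(1+0.01775)^t    t·PV
  1        25.00        24.5640        24.5640
  2        25.00        24.1356        48.2712
  3        25.00        23.7146        71.1439
  4        25.00        23.3011        93.2042
  5        25.00        22.8947       114.4734
  6     1,025.00       922.3106     5,533.8636
  Σ                  1,040.9205     5,885.5203
P = 1,040.9205; D_Mac = 5.65415 half-year periods = 2.82707 yrs; D_mod = 2.82707/(1+0.01775) = 2.77777 yrs.
ΔP/P ≈ -D_mod · Δy = -2.77777 × (+0.009) = -0.025000 = -2.5000%.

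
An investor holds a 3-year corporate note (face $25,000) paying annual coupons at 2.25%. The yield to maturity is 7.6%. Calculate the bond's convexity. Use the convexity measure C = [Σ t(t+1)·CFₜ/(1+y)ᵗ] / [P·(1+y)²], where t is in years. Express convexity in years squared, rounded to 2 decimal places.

10.04

With y = 0.076:
  t   CF        PV=CF/(1+0.076)^t    t·PV        t(t+1)·PV
  1       562.50       522.7695       522.7695       1,045.5390
  2       562.50       485.8453       971.6906       2,915.0717
  3    25,562.50    20,519.4876    61,558.4628     246,233.8510
  Σ                 21,528.1024    63,052.9228     250,194.4617
P = 21,528.1024.
Convexity = Σ t(t+1)·PV / [P·(1+y)²] = 250,194.4617 / (21,528.1024 × 1.157776) = 10.03800.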